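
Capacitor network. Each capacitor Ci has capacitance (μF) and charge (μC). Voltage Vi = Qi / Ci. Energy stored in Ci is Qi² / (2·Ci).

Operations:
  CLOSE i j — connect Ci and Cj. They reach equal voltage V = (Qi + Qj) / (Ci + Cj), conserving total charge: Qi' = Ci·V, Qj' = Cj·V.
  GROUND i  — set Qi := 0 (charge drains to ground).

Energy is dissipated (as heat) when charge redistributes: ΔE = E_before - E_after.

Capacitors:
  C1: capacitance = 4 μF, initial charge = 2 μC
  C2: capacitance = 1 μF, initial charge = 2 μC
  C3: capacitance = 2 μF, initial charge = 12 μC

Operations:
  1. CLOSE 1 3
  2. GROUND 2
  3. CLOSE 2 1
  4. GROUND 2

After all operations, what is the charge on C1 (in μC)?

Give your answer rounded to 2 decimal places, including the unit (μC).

Initial: C1(4μF, Q=2μC, V=0.50V), C2(1μF, Q=2μC, V=2.00V), C3(2μF, Q=12μC, V=6.00V)
Op 1: CLOSE 1-3: Q_total=14.00, C_total=6.00, V=2.33; Q1=9.33, Q3=4.67; dissipated=20.167
Op 2: GROUND 2: Q2=0; energy lost=2.000
Op 3: CLOSE 2-1: Q_total=9.33, C_total=5.00, V=1.87; Q2=1.87, Q1=7.47; dissipated=2.178
Op 4: GROUND 2: Q2=0; energy lost=1.742
Final charges: Q1=7.47, Q2=0.00, Q3=4.67

Answer: 7.47 μC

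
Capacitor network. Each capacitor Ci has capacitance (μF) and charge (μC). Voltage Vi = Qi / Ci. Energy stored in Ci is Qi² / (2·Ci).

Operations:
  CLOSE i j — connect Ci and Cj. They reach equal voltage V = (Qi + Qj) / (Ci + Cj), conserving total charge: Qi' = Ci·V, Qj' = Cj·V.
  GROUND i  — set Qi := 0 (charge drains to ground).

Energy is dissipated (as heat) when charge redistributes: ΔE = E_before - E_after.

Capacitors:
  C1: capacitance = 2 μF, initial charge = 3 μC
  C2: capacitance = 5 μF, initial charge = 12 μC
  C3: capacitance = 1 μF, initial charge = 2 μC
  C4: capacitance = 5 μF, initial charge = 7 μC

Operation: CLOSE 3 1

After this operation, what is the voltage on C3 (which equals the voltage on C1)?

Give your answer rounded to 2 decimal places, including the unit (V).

Initial: C1(2μF, Q=3μC, V=1.50V), C2(5μF, Q=12μC, V=2.40V), C3(1μF, Q=2μC, V=2.00V), C4(5μF, Q=7μC, V=1.40V)
Op 1: CLOSE 3-1: Q_total=5.00, C_total=3.00, V=1.67; Q3=1.67, Q1=3.33; dissipated=0.083

Answer: 1.67 V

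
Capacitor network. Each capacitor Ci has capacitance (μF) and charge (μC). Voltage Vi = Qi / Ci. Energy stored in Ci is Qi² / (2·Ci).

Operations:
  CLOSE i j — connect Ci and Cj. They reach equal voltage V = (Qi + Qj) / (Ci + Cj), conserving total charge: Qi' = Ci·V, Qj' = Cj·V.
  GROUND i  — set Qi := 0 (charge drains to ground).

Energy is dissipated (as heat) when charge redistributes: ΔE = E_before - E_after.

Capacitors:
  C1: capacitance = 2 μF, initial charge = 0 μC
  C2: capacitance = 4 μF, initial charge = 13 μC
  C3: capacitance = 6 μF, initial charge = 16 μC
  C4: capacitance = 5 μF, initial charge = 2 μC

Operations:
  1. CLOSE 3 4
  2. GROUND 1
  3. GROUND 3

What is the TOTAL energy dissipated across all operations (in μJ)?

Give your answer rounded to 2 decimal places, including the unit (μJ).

Initial: C1(2μF, Q=0μC, V=0.00V), C2(4μF, Q=13μC, V=3.25V), C3(6μF, Q=16μC, V=2.67V), C4(5μF, Q=2μC, V=0.40V)
Op 1: CLOSE 3-4: Q_total=18.00, C_total=11.00, V=1.64; Q3=9.82, Q4=8.18; dissipated=7.006
Op 2: GROUND 1: Q1=0; energy lost=0.000
Op 3: GROUND 3: Q3=0; energy lost=8.033
Total dissipated: 15.039 μJ

Answer: 15.04 μJ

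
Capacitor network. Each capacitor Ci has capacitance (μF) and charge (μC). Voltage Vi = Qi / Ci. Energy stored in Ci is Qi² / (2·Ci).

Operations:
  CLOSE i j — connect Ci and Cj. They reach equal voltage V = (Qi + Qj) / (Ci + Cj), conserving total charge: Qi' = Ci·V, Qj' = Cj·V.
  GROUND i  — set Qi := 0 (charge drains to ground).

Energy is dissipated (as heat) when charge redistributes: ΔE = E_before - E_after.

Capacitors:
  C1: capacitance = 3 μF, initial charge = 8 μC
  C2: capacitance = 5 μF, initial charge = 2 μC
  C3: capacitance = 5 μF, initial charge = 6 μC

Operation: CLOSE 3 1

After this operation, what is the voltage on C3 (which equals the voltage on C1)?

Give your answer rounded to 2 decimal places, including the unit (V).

Answer: 1.75 V

Derivation:
Initial: C1(3μF, Q=8μC, V=2.67V), C2(5μF, Q=2μC, V=0.40V), C3(5μF, Q=6μC, V=1.20V)
Op 1: CLOSE 3-1: Q_total=14.00, C_total=8.00, V=1.75; Q3=8.75, Q1=5.25; dissipated=2.017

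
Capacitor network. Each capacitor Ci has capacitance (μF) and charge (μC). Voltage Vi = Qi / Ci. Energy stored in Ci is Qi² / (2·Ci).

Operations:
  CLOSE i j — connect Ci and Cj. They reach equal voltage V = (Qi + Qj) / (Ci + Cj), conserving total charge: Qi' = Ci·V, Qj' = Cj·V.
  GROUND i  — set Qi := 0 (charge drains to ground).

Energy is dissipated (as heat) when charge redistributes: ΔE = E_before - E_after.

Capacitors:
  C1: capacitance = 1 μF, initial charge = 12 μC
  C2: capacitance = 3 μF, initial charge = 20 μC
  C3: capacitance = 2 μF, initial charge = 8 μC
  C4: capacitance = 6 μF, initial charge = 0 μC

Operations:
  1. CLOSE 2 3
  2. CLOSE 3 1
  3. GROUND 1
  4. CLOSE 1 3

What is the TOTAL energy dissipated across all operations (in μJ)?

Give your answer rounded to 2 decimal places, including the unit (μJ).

Answer: 67.76 μJ

Derivation:
Initial: C1(1μF, Q=12μC, V=12.00V), C2(3μF, Q=20μC, V=6.67V), C3(2μF, Q=8μC, V=4.00V), C4(6μF, Q=0μC, V=0.00V)
Op 1: CLOSE 2-3: Q_total=28.00, C_total=5.00, V=5.60; Q2=16.80, Q3=11.20; dissipated=4.267
Op 2: CLOSE 3-1: Q_total=23.20, C_total=3.00, V=7.73; Q3=15.47, Q1=7.73; dissipated=13.653
Op 3: GROUND 1: Q1=0; energy lost=29.902
Op 4: CLOSE 1-3: Q_total=15.47, C_total=3.00, V=5.16; Q1=5.16, Q3=10.31; dissipated=19.935
Total dissipated: 67.757 μJ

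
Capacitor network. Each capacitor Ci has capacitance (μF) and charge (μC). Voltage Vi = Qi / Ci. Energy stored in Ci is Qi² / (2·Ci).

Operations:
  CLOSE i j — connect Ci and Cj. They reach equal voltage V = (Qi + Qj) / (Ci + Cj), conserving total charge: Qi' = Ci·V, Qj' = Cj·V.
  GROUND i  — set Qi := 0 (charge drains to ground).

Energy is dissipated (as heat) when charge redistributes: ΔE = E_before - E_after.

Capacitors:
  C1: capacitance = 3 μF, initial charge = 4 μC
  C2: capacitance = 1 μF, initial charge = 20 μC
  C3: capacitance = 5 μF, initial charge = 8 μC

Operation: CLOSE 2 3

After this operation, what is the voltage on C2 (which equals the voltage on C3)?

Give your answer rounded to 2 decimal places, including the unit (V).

Initial: C1(3μF, Q=4μC, V=1.33V), C2(1μF, Q=20μC, V=20.00V), C3(5μF, Q=8μC, V=1.60V)
Op 1: CLOSE 2-3: Q_total=28.00, C_total=6.00, V=4.67; Q2=4.67, Q3=23.33; dissipated=141.067

Answer: 4.67 V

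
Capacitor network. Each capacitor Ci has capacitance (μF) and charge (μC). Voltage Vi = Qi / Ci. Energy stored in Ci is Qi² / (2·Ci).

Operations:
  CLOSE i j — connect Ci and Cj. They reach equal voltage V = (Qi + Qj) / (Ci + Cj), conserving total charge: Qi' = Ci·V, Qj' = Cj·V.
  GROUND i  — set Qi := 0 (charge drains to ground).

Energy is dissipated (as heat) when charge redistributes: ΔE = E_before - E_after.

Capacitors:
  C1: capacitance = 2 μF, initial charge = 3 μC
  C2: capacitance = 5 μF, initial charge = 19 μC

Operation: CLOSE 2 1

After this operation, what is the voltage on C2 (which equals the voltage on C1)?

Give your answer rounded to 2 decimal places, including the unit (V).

Answer: 3.14 V

Derivation:
Initial: C1(2μF, Q=3μC, V=1.50V), C2(5μF, Q=19μC, V=3.80V)
Op 1: CLOSE 2-1: Q_total=22.00, C_total=7.00, V=3.14; Q2=15.71, Q1=6.29; dissipated=3.779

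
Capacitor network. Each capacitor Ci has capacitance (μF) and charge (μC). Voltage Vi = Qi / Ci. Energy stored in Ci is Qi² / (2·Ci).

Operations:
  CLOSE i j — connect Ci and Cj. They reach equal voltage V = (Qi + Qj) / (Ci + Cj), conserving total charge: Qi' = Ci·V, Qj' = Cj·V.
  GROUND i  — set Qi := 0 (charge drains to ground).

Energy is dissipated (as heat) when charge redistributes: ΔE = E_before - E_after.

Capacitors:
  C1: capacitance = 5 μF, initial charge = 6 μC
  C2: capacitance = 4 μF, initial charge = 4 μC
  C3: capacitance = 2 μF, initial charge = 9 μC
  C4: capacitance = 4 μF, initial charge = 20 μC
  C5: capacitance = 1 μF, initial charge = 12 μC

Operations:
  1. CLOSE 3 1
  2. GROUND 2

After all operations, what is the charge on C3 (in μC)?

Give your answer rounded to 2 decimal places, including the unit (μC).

Initial: C1(5μF, Q=6μC, V=1.20V), C2(4μF, Q=4μC, V=1.00V), C3(2μF, Q=9μC, V=4.50V), C4(4μF, Q=20μC, V=5.00V), C5(1μF, Q=12μC, V=12.00V)
Op 1: CLOSE 3-1: Q_total=15.00, C_total=7.00, V=2.14; Q3=4.29, Q1=10.71; dissipated=7.779
Op 2: GROUND 2: Q2=0; energy lost=2.000
Final charges: Q1=10.71, Q2=0.00, Q3=4.29, Q4=20.00, Q5=12.00

Answer: 4.29 μC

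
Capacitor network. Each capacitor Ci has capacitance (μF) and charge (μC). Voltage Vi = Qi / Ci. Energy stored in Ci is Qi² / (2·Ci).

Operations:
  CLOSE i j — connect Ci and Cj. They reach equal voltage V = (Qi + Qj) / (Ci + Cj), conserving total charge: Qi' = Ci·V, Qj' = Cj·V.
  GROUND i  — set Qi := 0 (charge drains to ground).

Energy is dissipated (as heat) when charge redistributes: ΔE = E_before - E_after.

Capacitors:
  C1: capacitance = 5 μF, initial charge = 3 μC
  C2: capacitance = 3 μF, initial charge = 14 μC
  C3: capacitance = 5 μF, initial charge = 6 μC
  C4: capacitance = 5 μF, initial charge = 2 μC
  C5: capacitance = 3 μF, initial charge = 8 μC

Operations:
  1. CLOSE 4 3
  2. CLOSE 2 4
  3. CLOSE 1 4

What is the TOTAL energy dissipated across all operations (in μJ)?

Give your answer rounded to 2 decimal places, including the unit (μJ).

Answer: 18.22 μJ

Derivation:
Initial: C1(5μF, Q=3μC, V=0.60V), C2(3μF, Q=14μC, V=4.67V), C3(5μF, Q=6μC, V=1.20V), C4(5μF, Q=2μC, V=0.40V), C5(3μF, Q=8μC, V=2.67V)
Op 1: CLOSE 4-3: Q_total=8.00, C_total=10.00, V=0.80; Q4=4.00, Q3=4.00; dissipated=0.800
Op 2: CLOSE 2-4: Q_total=18.00, C_total=8.00, V=2.25; Q2=6.75, Q4=11.25; dissipated=14.017
Op 3: CLOSE 1-4: Q_total=14.25, C_total=10.00, V=1.43; Q1=7.12, Q4=7.12; dissipated=3.403
Total dissipated: 18.220 μJ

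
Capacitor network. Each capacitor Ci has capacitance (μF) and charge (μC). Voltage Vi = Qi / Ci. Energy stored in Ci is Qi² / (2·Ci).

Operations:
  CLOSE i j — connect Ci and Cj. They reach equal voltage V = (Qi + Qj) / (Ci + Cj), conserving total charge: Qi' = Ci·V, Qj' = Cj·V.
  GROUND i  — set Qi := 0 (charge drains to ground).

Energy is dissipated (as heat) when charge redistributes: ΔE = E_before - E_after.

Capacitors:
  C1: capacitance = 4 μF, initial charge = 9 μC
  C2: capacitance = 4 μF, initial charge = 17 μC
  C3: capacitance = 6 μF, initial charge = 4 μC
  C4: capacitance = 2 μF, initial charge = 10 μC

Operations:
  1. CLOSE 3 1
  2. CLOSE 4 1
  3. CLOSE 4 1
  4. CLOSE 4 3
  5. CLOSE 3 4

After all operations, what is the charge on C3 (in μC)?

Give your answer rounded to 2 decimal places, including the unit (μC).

Answer: 9.65 μC

Derivation:
Initial: C1(4μF, Q=9μC, V=2.25V), C2(4μF, Q=17μC, V=4.25V), C3(6μF, Q=4μC, V=0.67V), C4(2μF, Q=10μC, V=5.00V)
Op 1: CLOSE 3-1: Q_total=13.00, C_total=10.00, V=1.30; Q3=7.80, Q1=5.20; dissipated=3.008
Op 2: CLOSE 4-1: Q_total=15.20, C_total=6.00, V=2.53; Q4=5.07, Q1=10.13; dissipated=9.127
Op 3: CLOSE 4-1: Q_total=15.20, C_total=6.00, V=2.53; Q4=5.07, Q1=10.13; dissipated=0.000
Op 4: CLOSE 4-3: Q_total=12.87, C_total=8.00, V=1.61; Q4=3.22, Q3=9.65; dissipated=1.141
Op 5: CLOSE 3-4: Q_total=12.87, C_total=8.00, V=1.61; Q3=9.65, Q4=3.22; dissipated=0.000
Final charges: Q1=10.13, Q2=17.00, Q3=9.65, Q4=3.22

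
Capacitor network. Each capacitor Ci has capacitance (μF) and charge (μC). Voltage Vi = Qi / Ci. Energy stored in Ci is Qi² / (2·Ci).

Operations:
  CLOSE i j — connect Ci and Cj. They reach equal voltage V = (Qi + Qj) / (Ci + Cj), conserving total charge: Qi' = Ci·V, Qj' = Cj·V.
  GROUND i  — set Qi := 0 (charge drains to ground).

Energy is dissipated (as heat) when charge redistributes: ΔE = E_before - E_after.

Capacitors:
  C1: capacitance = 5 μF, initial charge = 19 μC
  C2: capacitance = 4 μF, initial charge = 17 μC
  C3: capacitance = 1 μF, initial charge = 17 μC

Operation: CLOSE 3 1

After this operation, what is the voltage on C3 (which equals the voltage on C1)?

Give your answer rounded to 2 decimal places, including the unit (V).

Answer: 6.00 V

Derivation:
Initial: C1(5μF, Q=19μC, V=3.80V), C2(4μF, Q=17μC, V=4.25V), C3(1μF, Q=17μC, V=17.00V)
Op 1: CLOSE 3-1: Q_total=36.00, C_total=6.00, V=6.00; Q3=6.00, Q1=30.00; dissipated=72.600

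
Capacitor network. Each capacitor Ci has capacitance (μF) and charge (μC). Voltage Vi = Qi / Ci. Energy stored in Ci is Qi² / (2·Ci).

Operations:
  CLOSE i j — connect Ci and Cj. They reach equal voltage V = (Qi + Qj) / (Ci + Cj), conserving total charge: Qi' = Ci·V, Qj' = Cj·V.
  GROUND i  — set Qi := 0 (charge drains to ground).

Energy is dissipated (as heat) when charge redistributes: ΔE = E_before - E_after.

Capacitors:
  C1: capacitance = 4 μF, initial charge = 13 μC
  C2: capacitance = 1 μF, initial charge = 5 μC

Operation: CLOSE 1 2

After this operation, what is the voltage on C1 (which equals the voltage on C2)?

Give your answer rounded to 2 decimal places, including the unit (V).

Initial: C1(4μF, Q=13μC, V=3.25V), C2(1μF, Q=5μC, V=5.00V)
Op 1: CLOSE 1-2: Q_total=18.00, C_total=5.00, V=3.60; Q1=14.40, Q2=3.60; dissipated=1.225

Answer: 3.60 V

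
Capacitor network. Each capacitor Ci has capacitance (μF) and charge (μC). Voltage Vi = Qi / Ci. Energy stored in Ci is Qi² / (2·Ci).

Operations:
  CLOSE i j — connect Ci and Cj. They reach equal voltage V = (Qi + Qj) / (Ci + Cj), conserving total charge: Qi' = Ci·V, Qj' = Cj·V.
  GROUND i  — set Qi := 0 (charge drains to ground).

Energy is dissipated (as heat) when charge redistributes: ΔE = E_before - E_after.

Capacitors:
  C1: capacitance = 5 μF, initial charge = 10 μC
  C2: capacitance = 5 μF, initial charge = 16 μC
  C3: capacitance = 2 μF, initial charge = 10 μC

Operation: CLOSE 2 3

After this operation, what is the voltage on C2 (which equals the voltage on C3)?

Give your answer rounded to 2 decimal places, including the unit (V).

Initial: C1(5μF, Q=10μC, V=2.00V), C2(5μF, Q=16μC, V=3.20V), C3(2μF, Q=10μC, V=5.00V)
Op 1: CLOSE 2-3: Q_total=26.00, C_total=7.00, V=3.71; Q2=18.57, Q3=7.43; dissipated=2.314

Answer: 3.71 V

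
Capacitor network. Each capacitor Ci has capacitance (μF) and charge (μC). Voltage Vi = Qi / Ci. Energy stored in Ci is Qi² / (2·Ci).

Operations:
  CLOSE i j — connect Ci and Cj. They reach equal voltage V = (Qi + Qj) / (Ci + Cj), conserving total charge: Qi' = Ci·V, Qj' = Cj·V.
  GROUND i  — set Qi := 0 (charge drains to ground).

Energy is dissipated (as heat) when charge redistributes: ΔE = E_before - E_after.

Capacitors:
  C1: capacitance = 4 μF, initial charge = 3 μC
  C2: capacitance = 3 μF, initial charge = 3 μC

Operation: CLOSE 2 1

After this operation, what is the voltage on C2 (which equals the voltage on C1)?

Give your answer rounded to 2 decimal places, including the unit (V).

Answer: 0.86 V

Derivation:
Initial: C1(4μF, Q=3μC, V=0.75V), C2(3μF, Q=3μC, V=1.00V)
Op 1: CLOSE 2-1: Q_total=6.00, C_total=7.00, V=0.86; Q2=2.57, Q1=3.43; dissipated=0.054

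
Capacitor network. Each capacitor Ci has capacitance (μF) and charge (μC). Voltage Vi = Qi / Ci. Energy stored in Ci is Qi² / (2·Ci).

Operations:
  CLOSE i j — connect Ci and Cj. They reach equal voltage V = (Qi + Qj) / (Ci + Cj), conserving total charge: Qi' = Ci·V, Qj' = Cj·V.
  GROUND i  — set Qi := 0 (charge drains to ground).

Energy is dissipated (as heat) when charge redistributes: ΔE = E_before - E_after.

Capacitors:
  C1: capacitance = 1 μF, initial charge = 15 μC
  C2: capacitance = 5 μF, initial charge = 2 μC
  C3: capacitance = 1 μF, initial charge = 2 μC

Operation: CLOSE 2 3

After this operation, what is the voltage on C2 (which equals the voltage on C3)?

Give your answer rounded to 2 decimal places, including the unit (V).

Initial: C1(1μF, Q=15μC, V=15.00V), C2(5μF, Q=2μC, V=0.40V), C3(1μF, Q=2μC, V=2.00V)
Op 1: CLOSE 2-3: Q_total=4.00, C_total=6.00, V=0.67; Q2=3.33, Q3=0.67; dissipated=1.067

Answer: 0.67 V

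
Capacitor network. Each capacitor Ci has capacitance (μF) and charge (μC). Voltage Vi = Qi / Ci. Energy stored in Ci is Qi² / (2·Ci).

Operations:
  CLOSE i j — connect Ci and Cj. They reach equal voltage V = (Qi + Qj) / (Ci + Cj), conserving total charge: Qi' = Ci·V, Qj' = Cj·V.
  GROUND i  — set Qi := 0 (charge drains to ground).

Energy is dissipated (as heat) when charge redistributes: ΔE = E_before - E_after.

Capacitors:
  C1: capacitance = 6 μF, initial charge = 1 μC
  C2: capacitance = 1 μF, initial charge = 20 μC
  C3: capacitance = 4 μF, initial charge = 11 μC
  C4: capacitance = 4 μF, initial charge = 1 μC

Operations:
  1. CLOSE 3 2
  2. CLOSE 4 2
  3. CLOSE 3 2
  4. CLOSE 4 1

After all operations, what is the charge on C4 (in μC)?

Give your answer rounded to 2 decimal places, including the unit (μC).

Initial: C1(6μF, Q=1μC, V=0.17V), C2(1μF, Q=20μC, V=20.00V), C3(4μF, Q=11μC, V=2.75V), C4(4μF, Q=1μC, V=0.25V)
Op 1: CLOSE 3-2: Q_total=31.00, C_total=5.00, V=6.20; Q3=24.80, Q2=6.20; dissipated=119.025
Op 2: CLOSE 4-2: Q_total=7.20, C_total=5.00, V=1.44; Q4=5.76, Q2=1.44; dissipated=14.161
Op 3: CLOSE 3-2: Q_total=26.24, C_total=5.00, V=5.25; Q3=20.99, Q2=5.25; dissipated=9.063
Op 4: CLOSE 4-1: Q_total=6.76, C_total=10.00, V=0.68; Q4=2.70, Q1=4.06; dissipated=1.946
Final charges: Q1=4.06, Q2=5.25, Q3=20.99, Q4=2.70

Answer: 2.70 μC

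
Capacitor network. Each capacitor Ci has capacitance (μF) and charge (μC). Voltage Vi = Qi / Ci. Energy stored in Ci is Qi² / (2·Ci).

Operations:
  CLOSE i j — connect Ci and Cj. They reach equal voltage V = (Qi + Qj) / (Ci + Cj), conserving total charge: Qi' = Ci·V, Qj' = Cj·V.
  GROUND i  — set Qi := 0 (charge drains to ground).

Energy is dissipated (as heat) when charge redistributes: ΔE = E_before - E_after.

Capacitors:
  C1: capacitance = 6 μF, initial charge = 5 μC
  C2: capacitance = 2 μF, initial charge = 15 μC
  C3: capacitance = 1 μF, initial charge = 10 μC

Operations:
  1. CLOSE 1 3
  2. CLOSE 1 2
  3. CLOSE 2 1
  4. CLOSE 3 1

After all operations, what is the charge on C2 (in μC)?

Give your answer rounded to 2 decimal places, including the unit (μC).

Answer: 6.96 μC

Derivation:
Initial: C1(6μF, Q=5μC, V=0.83V), C2(2μF, Q=15μC, V=7.50V), C3(1μF, Q=10μC, V=10.00V)
Op 1: CLOSE 1-3: Q_total=15.00, C_total=7.00, V=2.14; Q1=12.86, Q3=2.14; dissipated=36.012
Op 2: CLOSE 1-2: Q_total=27.86, C_total=8.00, V=3.48; Q1=20.89, Q2=6.96; dissipated=21.524
Op 3: CLOSE 2-1: Q_total=27.86, C_total=8.00, V=3.48; Q2=6.96, Q1=20.89; dissipated=0.000
Op 4: CLOSE 3-1: Q_total=23.04, C_total=7.00, V=3.29; Q3=3.29, Q1=19.74; dissipated=0.769
Final charges: Q1=19.74, Q2=6.96, Q3=3.29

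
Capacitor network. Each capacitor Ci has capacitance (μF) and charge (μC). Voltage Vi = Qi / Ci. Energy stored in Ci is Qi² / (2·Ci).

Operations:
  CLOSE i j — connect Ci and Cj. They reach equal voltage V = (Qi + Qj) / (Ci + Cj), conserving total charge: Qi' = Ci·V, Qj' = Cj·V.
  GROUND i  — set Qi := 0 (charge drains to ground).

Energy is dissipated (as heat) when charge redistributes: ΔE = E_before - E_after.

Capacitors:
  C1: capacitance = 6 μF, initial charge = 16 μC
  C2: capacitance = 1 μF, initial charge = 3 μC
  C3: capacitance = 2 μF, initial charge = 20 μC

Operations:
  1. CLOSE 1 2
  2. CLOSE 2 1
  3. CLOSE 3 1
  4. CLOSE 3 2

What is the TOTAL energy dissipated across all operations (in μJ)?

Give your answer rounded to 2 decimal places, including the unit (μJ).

Initial: C1(6μF, Q=16μC, V=2.67V), C2(1μF, Q=3μC, V=3.00V), C3(2μF, Q=20μC, V=10.00V)
Op 1: CLOSE 1-2: Q_total=19.00, C_total=7.00, V=2.71; Q1=16.29, Q2=2.71; dissipated=0.048
Op 2: CLOSE 2-1: Q_total=19.00, C_total=7.00, V=2.71; Q2=2.71, Q1=16.29; dissipated=0.000
Op 3: CLOSE 3-1: Q_total=36.29, C_total=8.00, V=4.54; Q3=9.07, Q1=27.21; dissipated=39.811
Op 4: CLOSE 3-2: Q_total=11.79, C_total=3.00, V=3.93; Q3=7.86, Q2=3.93; dissipated=1.106
Total dissipated: 40.965 μJ

Answer: 40.96 μJ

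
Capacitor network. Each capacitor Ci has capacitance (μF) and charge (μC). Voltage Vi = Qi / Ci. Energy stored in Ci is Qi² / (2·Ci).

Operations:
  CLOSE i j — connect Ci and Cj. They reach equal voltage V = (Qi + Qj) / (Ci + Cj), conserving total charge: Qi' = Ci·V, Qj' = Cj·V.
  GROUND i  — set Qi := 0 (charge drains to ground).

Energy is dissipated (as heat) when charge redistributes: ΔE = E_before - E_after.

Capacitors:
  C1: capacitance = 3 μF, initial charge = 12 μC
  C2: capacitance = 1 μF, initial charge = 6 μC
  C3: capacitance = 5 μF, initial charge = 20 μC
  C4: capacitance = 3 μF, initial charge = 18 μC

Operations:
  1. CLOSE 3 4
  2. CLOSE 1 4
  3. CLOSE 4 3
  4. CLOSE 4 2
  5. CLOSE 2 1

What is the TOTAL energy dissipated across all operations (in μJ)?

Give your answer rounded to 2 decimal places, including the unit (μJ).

Answer: 5.16 μJ

Derivation:
Initial: C1(3μF, Q=12μC, V=4.00V), C2(1μF, Q=6μC, V=6.00V), C3(5μF, Q=20μC, V=4.00V), C4(3μF, Q=18μC, V=6.00V)
Op 1: CLOSE 3-4: Q_total=38.00, C_total=8.00, V=4.75; Q3=23.75, Q4=14.25; dissipated=3.750
Op 2: CLOSE 1-4: Q_total=26.25, C_total=6.00, V=4.38; Q1=13.12, Q4=13.12; dissipated=0.422
Op 3: CLOSE 4-3: Q_total=36.88, C_total=8.00, V=4.61; Q4=13.83, Q3=23.05; dissipated=0.132
Op 4: CLOSE 4-2: Q_total=19.83, C_total=4.00, V=4.96; Q4=14.87, Q2=4.96; dissipated=0.725
Op 5: CLOSE 2-1: Q_total=18.08, C_total=4.00, V=4.52; Q2=4.52, Q1=13.56; dissipated=0.127
Total dissipated: 5.156 μJ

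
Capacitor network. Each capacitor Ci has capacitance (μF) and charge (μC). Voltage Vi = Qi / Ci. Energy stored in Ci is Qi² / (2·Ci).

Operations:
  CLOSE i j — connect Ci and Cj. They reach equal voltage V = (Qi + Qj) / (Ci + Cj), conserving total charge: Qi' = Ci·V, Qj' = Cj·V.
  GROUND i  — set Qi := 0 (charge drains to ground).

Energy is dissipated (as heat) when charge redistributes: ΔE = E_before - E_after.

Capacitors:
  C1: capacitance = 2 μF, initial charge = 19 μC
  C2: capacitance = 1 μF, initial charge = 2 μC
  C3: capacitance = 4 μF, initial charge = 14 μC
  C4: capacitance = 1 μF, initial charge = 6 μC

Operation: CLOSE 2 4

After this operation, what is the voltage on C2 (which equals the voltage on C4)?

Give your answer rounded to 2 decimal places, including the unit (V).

Initial: C1(2μF, Q=19μC, V=9.50V), C2(1μF, Q=2μC, V=2.00V), C3(4μF, Q=14μC, V=3.50V), C4(1μF, Q=6μC, V=6.00V)
Op 1: CLOSE 2-4: Q_total=8.00, C_total=2.00, V=4.00; Q2=4.00, Q4=4.00; dissipated=4.000

Answer: 4.00 V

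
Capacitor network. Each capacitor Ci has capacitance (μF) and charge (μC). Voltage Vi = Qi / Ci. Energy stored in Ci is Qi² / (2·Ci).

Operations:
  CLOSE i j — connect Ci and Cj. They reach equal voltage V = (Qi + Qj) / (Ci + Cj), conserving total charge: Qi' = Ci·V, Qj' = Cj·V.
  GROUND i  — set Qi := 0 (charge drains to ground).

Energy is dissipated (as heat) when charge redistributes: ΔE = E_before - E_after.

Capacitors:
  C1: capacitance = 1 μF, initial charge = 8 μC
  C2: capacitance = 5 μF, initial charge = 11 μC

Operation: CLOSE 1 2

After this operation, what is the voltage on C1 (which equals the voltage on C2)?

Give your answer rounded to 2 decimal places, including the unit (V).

Initial: C1(1μF, Q=8μC, V=8.00V), C2(5μF, Q=11μC, V=2.20V)
Op 1: CLOSE 1-2: Q_total=19.00, C_total=6.00, V=3.17; Q1=3.17, Q2=15.83; dissipated=14.017

Answer: 3.17 V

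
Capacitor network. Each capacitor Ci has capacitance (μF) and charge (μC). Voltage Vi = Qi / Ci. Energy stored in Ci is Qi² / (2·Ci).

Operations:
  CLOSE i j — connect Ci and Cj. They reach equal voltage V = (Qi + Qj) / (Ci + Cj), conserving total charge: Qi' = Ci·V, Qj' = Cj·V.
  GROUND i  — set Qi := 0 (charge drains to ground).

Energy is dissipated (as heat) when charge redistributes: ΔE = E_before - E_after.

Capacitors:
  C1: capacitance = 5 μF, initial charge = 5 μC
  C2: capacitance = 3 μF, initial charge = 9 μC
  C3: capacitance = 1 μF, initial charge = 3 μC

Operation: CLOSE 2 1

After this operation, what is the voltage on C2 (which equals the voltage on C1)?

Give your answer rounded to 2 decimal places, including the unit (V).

Initial: C1(5μF, Q=5μC, V=1.00V), C2(3μF, Q=9μC, V=3.00V), C3(1μF, Q=3μC, V=3.00V)
Op 1: CLOSE 2-1: Q_total=14.00, C_total=8.00, V=1.75; Q2=5.25, Q1=8.75; dissipated=3.750

Answer: 1.75 V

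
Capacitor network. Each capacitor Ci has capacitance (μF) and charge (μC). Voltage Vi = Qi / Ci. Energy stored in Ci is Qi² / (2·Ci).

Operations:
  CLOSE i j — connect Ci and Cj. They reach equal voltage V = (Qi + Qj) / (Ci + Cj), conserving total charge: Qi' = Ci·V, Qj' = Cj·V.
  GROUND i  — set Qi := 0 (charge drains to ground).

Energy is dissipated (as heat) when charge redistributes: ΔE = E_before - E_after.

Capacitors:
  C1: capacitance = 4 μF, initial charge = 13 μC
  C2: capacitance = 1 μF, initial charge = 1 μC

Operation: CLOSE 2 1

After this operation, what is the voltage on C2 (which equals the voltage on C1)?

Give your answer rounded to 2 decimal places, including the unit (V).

Initial: C1(4μF, Q=13μC, V=3.25V), C2(1μF, Q=1μC, V=1.00V)
Op 1: CLOSE 2-1: Q_total=14.00, C_total=5.00, V=2.80; Q2=2.80, Q1=11.20; dissipated=2.025

Answer: 2.80 V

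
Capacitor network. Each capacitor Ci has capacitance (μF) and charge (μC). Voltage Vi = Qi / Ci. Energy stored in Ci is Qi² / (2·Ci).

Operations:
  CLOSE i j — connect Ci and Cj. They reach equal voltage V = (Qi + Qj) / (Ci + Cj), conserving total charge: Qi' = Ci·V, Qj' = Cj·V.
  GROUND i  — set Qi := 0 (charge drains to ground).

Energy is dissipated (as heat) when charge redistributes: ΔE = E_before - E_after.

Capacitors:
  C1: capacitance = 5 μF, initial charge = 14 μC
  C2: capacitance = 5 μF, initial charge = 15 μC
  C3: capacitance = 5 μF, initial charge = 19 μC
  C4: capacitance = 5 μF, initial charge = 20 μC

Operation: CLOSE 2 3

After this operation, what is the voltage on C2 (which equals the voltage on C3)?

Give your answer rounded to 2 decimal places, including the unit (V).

Initial: C1(5μF, Q=14μC, V=2.80V), C2(5μF, Q=15μC, V=3.00V), C3(5μF, Q=19μC, V=3.80V), C4(5μF, Q=20μC, V=4.00V)
Op 1: CLOSE 2-3: Q_total=34.00, C_total=10.00, V=3.40; Q2=17.00, Q3=17.00; dissipated=0.800

Answer: 3.40 V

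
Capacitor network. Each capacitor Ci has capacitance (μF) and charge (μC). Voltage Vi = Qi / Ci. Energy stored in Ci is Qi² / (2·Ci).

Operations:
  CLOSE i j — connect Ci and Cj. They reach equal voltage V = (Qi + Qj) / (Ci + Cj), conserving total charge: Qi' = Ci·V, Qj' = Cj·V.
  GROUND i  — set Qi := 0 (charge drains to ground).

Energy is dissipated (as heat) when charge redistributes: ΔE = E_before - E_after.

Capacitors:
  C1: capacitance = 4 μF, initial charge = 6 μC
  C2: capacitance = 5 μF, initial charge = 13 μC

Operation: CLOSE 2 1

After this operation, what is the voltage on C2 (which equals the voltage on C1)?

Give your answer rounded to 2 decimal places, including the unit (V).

Answer: 2.11 V

Derivation:
Initial: C1(4μF, Q=6μC, V=1.50V), C2(5μF, Q=13μC, V=2.60V)
Op 1: CLOSE 2-1: Q_total=19.00, C_total=9.00, V=2.11; Q2=10.56, Q1=8.44; dissipated=1.344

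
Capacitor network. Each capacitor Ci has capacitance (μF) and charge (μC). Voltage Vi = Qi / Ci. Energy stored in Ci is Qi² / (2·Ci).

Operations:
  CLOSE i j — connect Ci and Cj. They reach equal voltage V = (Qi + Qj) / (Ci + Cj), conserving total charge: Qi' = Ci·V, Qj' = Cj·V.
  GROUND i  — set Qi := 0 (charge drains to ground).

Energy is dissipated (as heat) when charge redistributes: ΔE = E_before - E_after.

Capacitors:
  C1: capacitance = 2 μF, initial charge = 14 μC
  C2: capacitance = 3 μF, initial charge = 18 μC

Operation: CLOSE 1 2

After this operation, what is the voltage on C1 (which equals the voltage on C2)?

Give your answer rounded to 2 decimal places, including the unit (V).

Answer: 6.40 V

Derivation:
Initial: C1(2μF, Q=14μC, V=7.00V), C2(3μF, Q=18μC, V=6.00V)
Op 1: CLOSE 1-2: Q_total=32.00, C_total=5.00, V=6.40; Q1=12.80, Q2=19.20; dissipated=0.600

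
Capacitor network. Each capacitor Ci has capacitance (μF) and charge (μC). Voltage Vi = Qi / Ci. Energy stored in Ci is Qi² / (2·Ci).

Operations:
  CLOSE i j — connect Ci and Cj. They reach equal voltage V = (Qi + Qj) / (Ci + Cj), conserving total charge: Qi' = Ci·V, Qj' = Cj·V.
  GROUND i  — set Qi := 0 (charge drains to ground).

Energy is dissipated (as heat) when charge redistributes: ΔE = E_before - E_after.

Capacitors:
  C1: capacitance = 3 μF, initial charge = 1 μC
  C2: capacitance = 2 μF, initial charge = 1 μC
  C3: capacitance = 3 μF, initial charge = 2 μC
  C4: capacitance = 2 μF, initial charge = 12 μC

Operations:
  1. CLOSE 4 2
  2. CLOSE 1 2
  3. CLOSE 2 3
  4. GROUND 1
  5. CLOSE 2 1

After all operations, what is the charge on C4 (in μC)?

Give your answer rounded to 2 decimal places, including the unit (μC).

Answer: 6.50 μC

Derivation:
Initial: C1(3μF, Q=1μC, V=0.33V), C2(2μF, Q=1μC, V=0.50V), C3(3μF, Q=2μC, V=0.67V), C4(2μF, Q=12μC, V=6.00V)
Op 1: CLOSE 4-2: Q_total=13.00, C_total=4.00, V=3.25; Q4=6.50, Q2=6.50; dissipated=15.125
Op 2: CLOSE 1-2: Q_total=7.50, C_total=5.00, V=1.50; Q1=4.50, Q2=3.00; dissipated=5.104
Op 3: CLOSE 2-3: Q_total=5.00, C_total=5.00, V=1.00; Q2=2.00, Q3=3.00; dissipated=0.417
Op 4: GROUND 1: Q1=0; energy lost=3.375
Op 5: CLOSE 2-1: Q_total=2.00, C_total=5.00, V=0.40; Q2=0.80, Q1=1.20; dissipated=0.600
Final charges: Q1=1.20, Q2=0.80, Q3=3.00, Q4=6.50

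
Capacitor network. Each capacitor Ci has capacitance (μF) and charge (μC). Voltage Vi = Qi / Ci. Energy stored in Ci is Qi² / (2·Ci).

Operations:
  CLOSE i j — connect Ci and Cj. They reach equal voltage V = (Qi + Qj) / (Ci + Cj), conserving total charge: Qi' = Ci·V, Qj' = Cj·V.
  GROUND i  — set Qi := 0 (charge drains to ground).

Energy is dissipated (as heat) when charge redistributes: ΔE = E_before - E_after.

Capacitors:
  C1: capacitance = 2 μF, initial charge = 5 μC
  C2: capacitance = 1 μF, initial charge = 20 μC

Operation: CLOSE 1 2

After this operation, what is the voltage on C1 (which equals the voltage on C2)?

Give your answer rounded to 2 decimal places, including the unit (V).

Answer: 8.33 V

Derivation:
Initial: C1(2μF, Q=5μC, V=2.50V), C2(1μF, Q=20μC, V=20.00V)
Op 1: CLOSE 1-2: Q_total=25.00, C_total=3.00, V=8.33; Q1=16.67, Q2=8.33; dissipated=102.083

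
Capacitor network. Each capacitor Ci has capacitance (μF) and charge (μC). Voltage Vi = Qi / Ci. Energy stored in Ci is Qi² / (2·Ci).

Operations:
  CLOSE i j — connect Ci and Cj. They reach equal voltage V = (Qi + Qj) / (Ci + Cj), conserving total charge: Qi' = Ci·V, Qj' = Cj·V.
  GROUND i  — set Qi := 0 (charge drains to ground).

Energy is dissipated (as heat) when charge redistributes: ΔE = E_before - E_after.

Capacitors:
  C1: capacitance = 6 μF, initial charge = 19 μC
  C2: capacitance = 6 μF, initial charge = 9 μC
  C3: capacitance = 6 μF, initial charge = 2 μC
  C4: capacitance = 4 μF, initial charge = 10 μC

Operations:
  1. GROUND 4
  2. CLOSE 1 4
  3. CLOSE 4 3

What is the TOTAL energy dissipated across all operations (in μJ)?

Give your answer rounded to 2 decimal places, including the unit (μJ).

Initial: C1(6μF, Q=19μC, V=3.17V), C2(6μF, Q=9μC, V=1.50V), C3(6μF, Q=2μC, V=0.33V), C4(4μF, Q=10μC, V=2.50V)
Op 1: GROUND 4: Q4=0; energy lost=12.500
Op 2: CLOSE 1-4: Q_total=19.00, C_total=10.00, V=1.90; Q1=11.40, Q4=7.60; dissipated=12.033
Op 3: CLOSE 4-3: Q_total=9.60, C_total=10.00, V=0.96; Q4=3.84, Q3=5.76; dissipated=2.945
Total dissipated: 27.479 μJ

Answer: 27.48 μJ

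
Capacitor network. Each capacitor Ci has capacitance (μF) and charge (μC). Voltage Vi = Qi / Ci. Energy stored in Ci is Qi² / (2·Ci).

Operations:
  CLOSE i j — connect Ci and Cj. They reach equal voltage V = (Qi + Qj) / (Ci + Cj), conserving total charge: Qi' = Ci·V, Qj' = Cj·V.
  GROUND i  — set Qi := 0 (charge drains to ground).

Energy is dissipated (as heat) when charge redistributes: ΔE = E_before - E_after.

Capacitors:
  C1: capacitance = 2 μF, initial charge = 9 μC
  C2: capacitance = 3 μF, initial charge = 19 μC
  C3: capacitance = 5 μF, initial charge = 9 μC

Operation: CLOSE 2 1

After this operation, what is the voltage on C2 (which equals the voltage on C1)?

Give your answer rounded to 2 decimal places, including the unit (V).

Answer: 5.60 V

Derivation:
Initial: C1(2μF, Q=9μC, V=4.50V), C2(3μF, Q=19μC, V=6.33V), C3(5μF, Q=9μC, V=1.80V)
Op 1: CLOSE 2-1: Q_total=28.00, C_total=5.00, V=5.60; Q2=16.80, Q1=11.20; dissipated=2.017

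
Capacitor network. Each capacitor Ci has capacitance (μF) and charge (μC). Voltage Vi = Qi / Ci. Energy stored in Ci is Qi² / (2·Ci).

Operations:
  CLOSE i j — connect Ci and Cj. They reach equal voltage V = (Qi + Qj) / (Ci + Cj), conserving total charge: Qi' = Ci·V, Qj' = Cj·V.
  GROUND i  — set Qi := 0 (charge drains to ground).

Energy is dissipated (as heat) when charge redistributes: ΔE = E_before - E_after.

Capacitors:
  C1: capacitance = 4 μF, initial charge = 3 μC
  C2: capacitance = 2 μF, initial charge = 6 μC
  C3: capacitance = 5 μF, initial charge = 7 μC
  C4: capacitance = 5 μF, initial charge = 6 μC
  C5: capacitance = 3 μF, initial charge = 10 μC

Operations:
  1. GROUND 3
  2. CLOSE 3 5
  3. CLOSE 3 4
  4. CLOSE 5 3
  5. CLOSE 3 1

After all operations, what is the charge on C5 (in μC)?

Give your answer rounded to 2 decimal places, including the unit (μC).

Answer: 3.70 μC

Derivation:
Initial: C1(4μF, Q=3μC, V=0.75V), C2(2μF, Q=6μC, V=3.00V), C3(5μF, Q=7μC, V=1.40V), C4(5μF, Q=6μC, V=1.20V), C5(3μF, Q=10μC, V=3.33V)
Op 1: GROUND 3: Q3=0; energy lost=4.900
Op 2: CLOSE 3-5: Q_total=10.00, C_total=8.00, V=1.25; Q3=6.25, Q5=3.75; dissipated=10.417
Op 3: CLOSE 3-4: Q_total=12.25, C_total=10.00, V=1.23; Q3=6.12, Q4=6.12; dissipated=0.003
Op 4: CLOSE 5-3: Q_total=9.88, C_total=8.00, V=1.23; Q5=3.70, Q3=6.17; dissipated=0.001
Op 5: CLOSE 3-1: Q_total=9.17, C_total=9.00, V=1.02; Q3=5.10, Q1=4.08; dissipated=0.261
Final charges: Q1=4.08, Q2=6.00, Q3=5.10, Q4=6.12, Q5=3.70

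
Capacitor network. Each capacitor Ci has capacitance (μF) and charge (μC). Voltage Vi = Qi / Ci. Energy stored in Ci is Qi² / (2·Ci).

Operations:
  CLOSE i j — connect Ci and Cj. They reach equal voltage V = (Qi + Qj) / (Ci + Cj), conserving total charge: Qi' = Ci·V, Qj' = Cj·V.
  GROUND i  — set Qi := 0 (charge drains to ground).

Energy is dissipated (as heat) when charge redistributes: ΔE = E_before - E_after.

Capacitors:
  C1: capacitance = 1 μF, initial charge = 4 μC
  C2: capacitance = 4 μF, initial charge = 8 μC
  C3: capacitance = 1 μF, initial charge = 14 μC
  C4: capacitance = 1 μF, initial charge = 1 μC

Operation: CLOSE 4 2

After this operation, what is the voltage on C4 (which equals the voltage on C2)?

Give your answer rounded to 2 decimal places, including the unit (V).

Answer: 1.80 V

Derivation:
Initial: C1(1μF, Q=4μC, V=4.00V), C2(4μF, Q=8μC, V=2.00V), C3(1μF, Q=14μC, V=14.00V), C4(1μF, Q=1μC, V=1.00V)
Op 1: CLOSE 4-2: Q_total=9.00, C_total=5.00, V=1.80; Q4=1.80, Q2=7.20; dissipated=0.400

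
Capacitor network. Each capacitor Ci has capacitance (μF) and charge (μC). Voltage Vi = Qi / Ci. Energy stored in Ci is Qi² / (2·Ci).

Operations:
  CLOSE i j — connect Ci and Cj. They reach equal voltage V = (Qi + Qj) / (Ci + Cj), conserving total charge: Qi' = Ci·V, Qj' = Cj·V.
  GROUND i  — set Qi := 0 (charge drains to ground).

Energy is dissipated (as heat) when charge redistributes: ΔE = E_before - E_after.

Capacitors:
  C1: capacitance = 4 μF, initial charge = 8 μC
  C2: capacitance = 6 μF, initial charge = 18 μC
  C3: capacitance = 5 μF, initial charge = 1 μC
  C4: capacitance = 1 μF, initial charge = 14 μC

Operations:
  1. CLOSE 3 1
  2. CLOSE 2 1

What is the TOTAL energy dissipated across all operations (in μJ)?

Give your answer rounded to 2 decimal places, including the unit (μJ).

Initial: C1(4μF, Q=8μC, V=2.00V), C2(6μF, Q=18μC, V=3.00V), C3(5μF, Q=1μC, V=0.20V), C4(1μF, Q=14μC, V=14.00V)
Op 1: CLOSE 3-1: Q_total=9.00, C_total=9.00, V=1.00; Q3=5.00, Q1=4.00; dissipated=3.600
Op 2: CLOSE 2-1: Q_total=22.00, C_total=10.00, V=2.20; Q2=13.20, Q1=8.80; dissipated=4.800
Total dissipated: 8.400 μJ

Answer: 8.40 μJ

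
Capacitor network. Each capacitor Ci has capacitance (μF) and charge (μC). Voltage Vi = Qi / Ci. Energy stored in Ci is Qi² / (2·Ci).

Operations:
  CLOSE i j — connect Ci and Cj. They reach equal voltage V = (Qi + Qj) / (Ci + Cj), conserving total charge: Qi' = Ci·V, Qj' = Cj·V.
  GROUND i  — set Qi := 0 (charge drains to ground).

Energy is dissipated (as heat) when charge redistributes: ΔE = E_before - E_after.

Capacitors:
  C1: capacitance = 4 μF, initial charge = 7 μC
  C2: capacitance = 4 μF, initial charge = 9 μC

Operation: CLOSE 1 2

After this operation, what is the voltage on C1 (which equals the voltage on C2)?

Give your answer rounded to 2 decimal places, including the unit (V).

Answer: 2.00 V

Derivation:
Initial: C1(4μF, Q=7μC, V=1.75V), C2(4μF, Q=9μC, V=2.25V)
Op 1: CLOSE 1-2: Q_total=16.00, C_total=8.00, V=2.00; Q1=8.00, Q2=8.00; dissipated=0.250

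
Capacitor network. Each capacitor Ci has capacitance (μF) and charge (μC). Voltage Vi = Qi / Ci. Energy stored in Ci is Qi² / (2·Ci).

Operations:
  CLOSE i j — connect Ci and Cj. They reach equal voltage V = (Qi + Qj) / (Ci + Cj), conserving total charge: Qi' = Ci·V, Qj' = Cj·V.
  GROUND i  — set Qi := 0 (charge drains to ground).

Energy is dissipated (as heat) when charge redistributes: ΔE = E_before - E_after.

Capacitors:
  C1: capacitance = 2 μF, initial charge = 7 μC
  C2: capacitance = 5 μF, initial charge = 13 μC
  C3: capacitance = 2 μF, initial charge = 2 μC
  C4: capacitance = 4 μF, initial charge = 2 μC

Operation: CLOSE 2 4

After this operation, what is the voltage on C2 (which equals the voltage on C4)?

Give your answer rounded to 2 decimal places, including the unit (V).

Answer: 1.67 V

Derivation:
Initial: C1(2μF, Q=7μC, V=3.50V), C2(5μF, Q=13μC, V=2.60V), C3(2μF, Q=2μC, V=1.00V), C4(4μF, Q=2μC, V=0.50V)
Op 1: CLOSE 2-4: Q_total=15.00, C_total=9.00, V=1.67; Q2=8.33, Q4=6.67; dissipated=4.900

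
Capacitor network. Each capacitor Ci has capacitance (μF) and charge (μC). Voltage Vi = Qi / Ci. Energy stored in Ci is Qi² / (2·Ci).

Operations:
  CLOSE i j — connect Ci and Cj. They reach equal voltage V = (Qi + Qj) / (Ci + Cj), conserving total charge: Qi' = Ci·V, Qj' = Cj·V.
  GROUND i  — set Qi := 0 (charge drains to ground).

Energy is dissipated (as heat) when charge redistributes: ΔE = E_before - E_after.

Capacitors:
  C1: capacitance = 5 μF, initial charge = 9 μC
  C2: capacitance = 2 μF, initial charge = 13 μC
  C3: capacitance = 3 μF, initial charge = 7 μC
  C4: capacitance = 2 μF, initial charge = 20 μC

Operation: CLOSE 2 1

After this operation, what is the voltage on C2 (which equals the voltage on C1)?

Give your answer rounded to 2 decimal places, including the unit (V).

Answer: 3.14 V

Derivation:
Initial: C1(5μF, Q=9μC, V=1.80V), C2(2μF, Q=13μC, V=6.50V), C3(3μF, Q=7μC, V=2.33V), C4(2μF, Q=20μC, V=10.00V)
Op 1: CLOSE 2-1: Q_total=22.00, C_total=7.00, V=3.14; Q2=6.29, Q1=15.71; dissipated=15.779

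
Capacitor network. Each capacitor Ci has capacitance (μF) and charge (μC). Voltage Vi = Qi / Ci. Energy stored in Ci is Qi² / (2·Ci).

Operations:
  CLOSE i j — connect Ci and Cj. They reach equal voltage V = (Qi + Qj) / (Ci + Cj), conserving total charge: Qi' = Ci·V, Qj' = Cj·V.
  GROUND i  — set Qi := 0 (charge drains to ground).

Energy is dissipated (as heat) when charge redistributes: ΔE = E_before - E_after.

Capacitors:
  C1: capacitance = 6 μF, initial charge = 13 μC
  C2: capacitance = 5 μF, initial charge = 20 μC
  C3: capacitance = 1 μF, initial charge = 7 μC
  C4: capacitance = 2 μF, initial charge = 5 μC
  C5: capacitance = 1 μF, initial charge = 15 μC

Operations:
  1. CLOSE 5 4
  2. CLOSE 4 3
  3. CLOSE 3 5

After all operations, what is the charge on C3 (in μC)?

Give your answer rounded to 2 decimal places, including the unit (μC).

Answer: 6.72 μC

Derivation:
Initial: C1(6μF, Q=13μC, V=2.17V), C2(5μF, Q=20μC, V=4.00V), C3(1μF, Q=7μC, V=7.00V), C4(2μF, Q=5μC, V=2.50V), C5(1μF, Q=15μC, V=15.00V)
Op 1: CLOSE 5-4: Q_total=20.00, C_total=3.00, V=6.67; Q5=6.67, Q4=13.33; dissipated=52.083
Op 2: CLOSE 4-3: Q_total=20.33, C_total=3.00, V=6.78; Q4=13.56, Q3=6.78; dissipated=0.037
Op 3: CLOSE 3-5: Q_total=13.44, C_total=2.00, V=6.72; Q3=6.72, Q5=6.72; dissipated=0.003
Final charges: Q1=13.00, Q2=20.00, Q3=6.72, Q4=13.56, Q5=6.72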